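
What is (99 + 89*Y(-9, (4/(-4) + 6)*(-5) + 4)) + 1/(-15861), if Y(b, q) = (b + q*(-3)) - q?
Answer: 107442413/15861 ≈ 6774.0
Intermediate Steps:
Y(b, q) = b - 4*q (Y(b, q) = (b - 3*q) - q = b - 4*q)
(99 + 89*Y(-9, (4/(-4) + 6)*(-5) + 4)) + 1/(-15861) = (99 + 89*(-9 - 4*((4/(-4) + 6)*(-5) + 4))) + 1/(-15861) = (99 + 89*(-9 - 4*((4*(-¼) + 6)*(-5) + 4))) - 1/15861 = (99 + 89*(-9 - 4*((-1 + 6)*(-5) + 4))) - 1/15861 = (99 + 89*(-9 - 4*(5*(-5) + 4))) - 1/15861 = (99 + 89*(-9 - 4*(-25 + 4))) - 1/15861 = (99 + 89*(-9 - 4*(-21))) - 1/15861 = (99 + 89*(-9 + 84)) - 1/15861 = (99 + 89*75) - 1/15861 = (99 + 6675) - 1/15861 = 6774 - 1/15861 = 107442413/15861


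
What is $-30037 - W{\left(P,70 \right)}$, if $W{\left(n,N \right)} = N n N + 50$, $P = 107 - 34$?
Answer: $-387787$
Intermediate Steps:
$P = 73$
$W{\left(n,N \right)} = 50 + n N^{2}$ ($W{\left(n,N \right)} = n N^{2} + 50 = 50 + n N^{2}$)
$-30037 - W{\left(P,70 \right)} = -30037 - \left(50 + 73 \cdot 70^{2}\right) = -30037 - \left(50 + 73 \cdot 4900\right) = -30037 - \left(50 + 357700\right) = -30037 - 357750 = -387787$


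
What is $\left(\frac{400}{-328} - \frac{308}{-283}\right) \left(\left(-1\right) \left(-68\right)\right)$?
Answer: $- \frac{103496}{11603} \approx -8.9198$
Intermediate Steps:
$\left(\frac{400}{-328} - \frac{308}{-283}\right) \left(\left(-1\right) \left(-68\right)\right) = \left(400 \left(- \frac{1}{328}\right) - - \frac{308}{283}\right) 68 = \left(- \frac{50}{41} + \frac{308}{283}\right) 68 = \left(- \frac{1522}{11603}\right) 68 = - \frac{103496}{11603}$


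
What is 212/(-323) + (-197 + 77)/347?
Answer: -112324/112081 ≈ -1.0022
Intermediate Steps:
212/(-323) + (-197 + 77)/347 = 212*(-1/323) - 120*1/347 = -212/323 - 120/347 = -112324/112081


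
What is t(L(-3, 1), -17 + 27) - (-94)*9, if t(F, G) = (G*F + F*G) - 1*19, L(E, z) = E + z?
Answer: 787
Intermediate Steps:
t(F, G) = -19 + 2*F*G (t(F, G) = (F*G + F*G) - 19 = 2*F*G - 19 = -19 + 2*F*G)
t(L(-3, 1), -17 + 27) - (-94)*9 = (-19 + 2*(-3 + 1)*(-17 + 27)) - (-94)*9 = (-19 + 2*(-2)*10) - 1*(-846) = (-19 - 40) + 846 = -59 + 846 = 787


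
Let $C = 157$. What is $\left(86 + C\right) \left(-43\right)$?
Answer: $-10449$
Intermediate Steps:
$\left(86 + C\right) \left(-43\right) = \left(86 + 157\right) \left(-43\right) = 243 \left(-43\right) = -10449$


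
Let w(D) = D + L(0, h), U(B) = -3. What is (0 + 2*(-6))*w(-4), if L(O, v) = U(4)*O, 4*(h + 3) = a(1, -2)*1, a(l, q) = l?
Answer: 48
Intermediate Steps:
h = -11/4 (h = -3 + (1*1)/4 = -3 + (1/4)*1 = -3 + 1/4 = -11/4 ≈ -2.7500)
L(O, v) = -3*O
w(D) = D (w(D) = D - 3*0 = D + 0 = D)
(0 + 2*(-6))*w(-4) = (0 + 2*(-6))*(-4) = (0 - 12)*(-4) = -12*(-4) = 48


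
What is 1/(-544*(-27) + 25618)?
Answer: 1/40306 ≈ 2.4810e-5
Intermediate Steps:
1/(-544*(-27) + 25618) = 1/(14688 + 25618) = 1/40306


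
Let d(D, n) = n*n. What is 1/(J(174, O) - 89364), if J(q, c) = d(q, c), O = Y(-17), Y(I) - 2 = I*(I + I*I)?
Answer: 1/21273520 ≈ 4.7007e-8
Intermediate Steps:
d(D, n) = n²
Y(I) = 2 + I*(I + I²) (Y(I) = 2 + I*(I + I*I) = 2 + I*(I + I²))
O = -4622 (O = 2 + (-17)² + (-17)³ = 2 + 289 - 4913 = -4622)
J(q, c) = c²
1/(J(174, O) - 89364) = 1/((-4622)² - 89364) = 1/(21362884 - 89364) = 1/21273520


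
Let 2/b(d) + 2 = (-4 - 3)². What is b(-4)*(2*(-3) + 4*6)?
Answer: 36/47 ≈ 0.76596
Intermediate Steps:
b(d) = 2/47 (b(d) = 2/(-2 + (-4 - 3)²) = 2/(-2 + (-7)²) = 2/(-2 + 49) = 2/47)
b(-4)*(2*(-3) + 4*6) = 2*(2*(-3) + 4*6)/47 = 2*(-6 + 24)/47 = (2/47)*18 = 36/47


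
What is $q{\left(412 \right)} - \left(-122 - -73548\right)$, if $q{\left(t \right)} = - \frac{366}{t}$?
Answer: $- \frac{15125939}{206} \approx -73427.0$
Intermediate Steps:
$q{\left(412 \right)} - \left(-122 - -73548\right) = - \frac{366}{412} - \left(-122 - -73548\right) = \left(-366\right) \frac{1}{412} - \left(-122 + 73548\right) = - \frac{183}{206} - 73426 = - \frac{15125939}{206}$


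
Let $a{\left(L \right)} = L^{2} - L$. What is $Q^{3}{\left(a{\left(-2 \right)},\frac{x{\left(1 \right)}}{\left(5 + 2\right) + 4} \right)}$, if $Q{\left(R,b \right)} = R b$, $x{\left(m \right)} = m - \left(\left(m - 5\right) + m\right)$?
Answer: $\frac{13824}{1331} \approx 10.386$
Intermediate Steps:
$x{\left(m \right)} = 5 - m$ ($x{\left(m \right)} = m - \left(\left(-5 + m\right) + m\right) = m - \left(-5 + 2 m\right) = 5 - m$)
$Q^{3}{\left(a{\left(-2 \right)},\frac{x{\left(1 \right)}}{\left(5 + 2\right) + 4} \right)} = \left(- 2 \left(-1 - 2\right) \frac{5 - 1}{\left(5 + 2\right) + 4}\right)^{3} = \left(\left(-2\right) \left(-3\right) \frac{5 - 1}{7 + 4}\right)^{3} = \left(6 \cdot \frac{4}{11}\right)^{3} = \left(\frac{24}{11}\right)^{3} = \frac{13824}{1331}$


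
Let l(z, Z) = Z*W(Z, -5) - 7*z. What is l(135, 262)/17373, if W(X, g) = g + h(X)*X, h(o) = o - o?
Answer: -2255/17373 ≈ -0.12980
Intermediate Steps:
h(o) = 0
W(X, g) = g (W(X, g) = g + 0*X = g + 0 = g)
l(z, Z) = -7*z - 5*Z (l(z, Z) = Z*(-5) - 7*z = -5*Z - 7*z = -7*z - 5*Z)
l(135, 262)/17373 = (-7*135 - 5*262)/17373 = (-945 - 1310)*(1/17373) = -2255*1/17373 = -2255/17373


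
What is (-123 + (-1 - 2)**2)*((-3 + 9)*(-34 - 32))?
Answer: 45144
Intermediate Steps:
(-123 + (-1 - 2)**2)*((-3 + 9)*(-34 - 32)) = (-123 + (-3)**2)*(6*(-66)) = (-123 + 9)*(-396) = -114*(-396) = 45144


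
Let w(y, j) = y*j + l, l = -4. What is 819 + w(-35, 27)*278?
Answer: -263003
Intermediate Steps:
w(y, j) = -4 + j*y (w(y, j) = y*j - 4 = j*y - 4 = -4 + j*y)
819 + w(-35, 27)*278 = 819 + (-4 + 27*(-35))*278 = 819 + (-4 - 945)*278 = 819 - 949*278 = 819 - 263822 = -263003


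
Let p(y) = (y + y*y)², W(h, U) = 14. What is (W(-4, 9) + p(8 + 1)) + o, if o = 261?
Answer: 8375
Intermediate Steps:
p(y) = (y + y²)²
(W(-4, 9) + p(8 + 1)) + o = (14 + (8 + 1)²*(1 + (8 + 1))²) + 261 = (14 + 9²*(1 + 9)²) + 261 = (14 + 81*10²) + 261 = (14 + 81*100) + 261 = (14 + 8100) + 261 = 8114 + 261 = 8375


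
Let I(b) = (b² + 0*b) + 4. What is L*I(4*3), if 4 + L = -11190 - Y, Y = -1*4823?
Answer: -942908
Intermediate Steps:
Y = -4823
I(b) = 4 + b² (I(b) = (b² + 0) + 4 = b² + 4 = 4 + b²)
L = -6371 (L = -4 + (-11190 - 1*(-4823)) = -4 + (-11190 + 4823) = -4 - 6367 = -6371)
L*I(4*3) = -6371*(4 + (4*3)²) = -6371*(4 + 12²) = -6371*(4 + 144) = -6371*148 = -942908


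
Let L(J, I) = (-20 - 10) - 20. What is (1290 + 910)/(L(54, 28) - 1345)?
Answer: -440/279 ≈ -1.5771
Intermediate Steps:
L(J, I) = -50 (L(J, I) = -30 - 20 = -50)
(1290 + 910)/(L(54, 28) - 1345) = (1290 + 910)/(-50 - 1345) = 2200/(-1395) = 2200*(-1/1395) = -440/279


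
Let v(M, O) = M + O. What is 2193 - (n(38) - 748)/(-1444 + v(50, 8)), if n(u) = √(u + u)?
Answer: 138125/63 + √19/693 ≈ 2192.5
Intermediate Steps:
n(u) = √2*√u (n(u) = √(2*u) = √2*√u)
2193 - (n(38) - 748)/(-1444 + v(50, 8)) = 2193 - (√2*√38 - 748)/(-1444 + (50 + 8)) = 2193 - (2*√19 - 748)/(-1444 + 58) = 2193 - (-748 + 2*√19)/(-1386) = 2193 - (-748 + 2*√19)*(-1)/1386 = 2193 - (34/63 - √19/693) = 2193 + (-34/63 + √19/693) = 138125/63 + √19/693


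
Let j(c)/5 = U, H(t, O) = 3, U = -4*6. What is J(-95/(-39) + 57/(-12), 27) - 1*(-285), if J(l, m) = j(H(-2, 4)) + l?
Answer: 25379/156 ≈ 162.69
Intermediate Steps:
U = -24
j(c) = -120 (j(c) = 5*(-24) = -120)
J(l, m) = -120 + l
J(-95/(-39) + 57/(-12), 27) - 1*(-285) = (-120 + (-95/(-39) + 57/(-12))) - 1*(-285) = (-120 + (-95*(-1/39) + 57*(-1/12))) + 285 = (-120 + (95/39 - 19/4)) + 285 = (-120 - 361/156) + 285 = -19081/156 + 285 = 25379/156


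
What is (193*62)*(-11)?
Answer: -131626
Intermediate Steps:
(193*62)*(-11) = 11966*(-11) = -131626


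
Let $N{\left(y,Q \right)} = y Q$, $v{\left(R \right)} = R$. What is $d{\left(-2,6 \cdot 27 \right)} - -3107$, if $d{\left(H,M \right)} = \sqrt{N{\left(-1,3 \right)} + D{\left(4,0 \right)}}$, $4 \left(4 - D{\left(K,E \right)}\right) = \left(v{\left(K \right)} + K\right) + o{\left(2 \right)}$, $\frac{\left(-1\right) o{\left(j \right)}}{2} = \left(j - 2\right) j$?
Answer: $3107 + i \approx 3107.0 + 1.0 i$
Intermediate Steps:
$o{\left(j \right)} = - 2 j \left(-2 + j\right)$ ($o{\left(j \right)} = - 2 \left(j - 2\right) j = - 2 \left(-2 + j\right) j = - 2 j \left(-2 + j\right)$)
$D{\left(K,E \right)} = 4 - \frac{K}{2}$ ($D{\left(K,E \right)} = 4 - \frac{\left(K + K\right) + 2 \cdot 2 \left(2 - 2\right)}{4} = 4 - \frac{2 K + 2 \cdot 2 \left(2 - 2\right)}{4} = 4 - \frac{2 K + 2 \cdot 2 \cdot 0}{4} = 4 - \frac{2 K + 0}{4} = 4 - \frac{2 K}{4} = 4 - \frac{K}{2}$)
$N{\left(y,Q \right)} = Q y$
$d{\left(H,M \right)} = i$ ($d{\left(H,M \right)} = \sqrt{3 \left(-1\right) + \left(4 - 2\right)} = \sqrt{-3 + \left(4 - 2\right)} = \sqrt{-3 + 2} = \sqrt{-1} = i$)
$d{\left(-2,6 \cdot 27 \right)} - -3107 = i - -3107 = i + 3107 = 3107 + i$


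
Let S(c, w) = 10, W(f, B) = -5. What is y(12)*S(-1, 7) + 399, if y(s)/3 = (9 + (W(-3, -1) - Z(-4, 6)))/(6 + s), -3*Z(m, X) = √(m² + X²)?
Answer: 1217/3 + 10*√13/9 ≈ 409.67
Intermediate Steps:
Z(m, X) = -√(X² + m²)/3 (Z(m, X) = -√(m² + X²)/3 = -√(X² + m²)/3)
y(s) = 3*(4 + 2*√13/3)/(6 + s) (y(s) = 3*((9 + (-5 - (-1)*√(6² + (-4)²)/3))/(6 + s)) = 3*((9 + (-5 - (-1)*√(36 + 16)/3))/(6 + s)) = 3*((9 + (-5 - (-1)*√52/3))/(6 + s)) = 3*((9 + (-5 - (-1)*2*√13/3))/(6 + s)) = 3*((9 + (-5 - (-2)*√13/3))/(6 + s)) = 3*((9 + (-5 + 2*√13/3))/(6 + s)) = 3*((4 + 2*√13/3)/(6 + s)) = 3*(4 + 2*√13/3)/(6 + s))
y(12)*S(-1, 7) + 399 = (2*(6 + √13)/(6 + 12))*10 + 399 = (2*(6 + √13)/18)*10 + 399 = (2*(1/18)*(6 + √13))*10 + 399 = (⅔ + √13/9)*10 + 399 = (20/3 + 10*√13/9) + 399 = 1217/3 + 10*√13/9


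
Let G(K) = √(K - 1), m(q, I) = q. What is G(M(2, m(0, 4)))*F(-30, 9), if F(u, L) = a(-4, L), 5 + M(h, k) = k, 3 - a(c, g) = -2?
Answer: 5*I*√6 ≈ 12.247*I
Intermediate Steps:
a(c, g) = 5 (a(c, g) = 3 - 1*(-2) = 3 + 2 = 5)
M(h, k) = -5 + k
F(u, L) = 5
G(K) = √(-1 + K)
G(M(2, m(0, 4)))*F(-30, 9) = √(-1 + (-5 + 0))*5 = √(-1 - 5)*5 = √(-6)*5 = (I*√6)*5 = 5*I*√6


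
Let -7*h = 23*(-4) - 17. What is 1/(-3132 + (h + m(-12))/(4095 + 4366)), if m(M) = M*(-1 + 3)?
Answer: -59227/185499023 ≈ -0.00031928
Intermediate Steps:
m(M) = 2*M (m(M) = M*2 = 2*M)
h = 109/7 (h = -(23*(-4) - 17)/7 = -(-92 - 17)/7 = -⅐*(-109) = 109/7 ≈ 15.571)
1/(-3132 + (h + m(-12))/(4095 + 4366)) = 1/(-3132 + (109/7 + 2*(-12))/(4095 + 4366)) = 1/(-3132 + (109/7 - 24)/8461) = 1/(-3132 - 59/7*1/8461) = 1/(-3132 - 59/59227) = 1/(-185499023/59227) = -59227/185499023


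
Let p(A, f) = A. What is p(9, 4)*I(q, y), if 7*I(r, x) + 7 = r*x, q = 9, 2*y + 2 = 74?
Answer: 2853/7 ≈ 407.57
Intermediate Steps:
y = 36 (y = -1 + (1/2)*74 = -1 + 37 = 36)
I(r, x) = -1 + r*x/7 (I(r, x) = -1 + (r*x)/7 = -1 + r*x/7)
p(9, 4)*I(q, y) = 9*(-1 + (1/7)*9*36) = 9*(-1 + 324/7) = 9*(317/7) = 2853/7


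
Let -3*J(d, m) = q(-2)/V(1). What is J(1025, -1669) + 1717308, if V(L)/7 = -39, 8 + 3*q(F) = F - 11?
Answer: 200925035/117 ≈ 1.7173e+6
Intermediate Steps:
q(F) = -19/3 + F/3 (q(F) = -8/3 + (F - 11)/3 = -8/3 + (-11 + F)/3 = -8/3 + (-11/3 + F/3) = -19/3 + F/3)
V(L) = -273 (V(L) = 7*(-39) = -273)
J(d, m) = -1/117 (J(d, m) = -(-19/3 + (1/3)*(-2))/(3*(-273)) = -(-19/3 - 2/3)*(-1)/(3*273) = -(-7)*(-1)/(3*273) = -1/3*1/39 = -1/117)
J(1025, -1669) + 1717308 = -1/117 + 1717308 = 200925035/117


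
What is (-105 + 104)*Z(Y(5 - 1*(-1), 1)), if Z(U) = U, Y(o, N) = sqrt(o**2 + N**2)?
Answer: -sqrt(37) ≈ -6.0828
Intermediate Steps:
Y(o, N) = sqrt(N**2 + o**2)
(-105 + 104)*Z(Y(5 - 1*(-1), 1)) = (-105 + 104)*sqrt(1**2 + (5 - 1*(-1))**2) = -sqrt(1 + (5 + 1)**2) = -sqrt(1 + 6**2) = -sqrt(1 + 36) = -sqrt(37)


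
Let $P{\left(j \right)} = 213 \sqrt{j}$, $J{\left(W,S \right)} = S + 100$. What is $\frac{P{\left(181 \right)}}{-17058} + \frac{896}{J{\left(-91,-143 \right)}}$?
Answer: $- \frac{896}{43} - \frac{71 \sqrt{181}}{5686} \approx -21.005$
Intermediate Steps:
$J{\left(W,S \right)} = 100 + S$
$\frac{P{\left(181 \right)}}{-17058} + \frac{896}{J{\left(-91,-143 \right)}} = \frac{213 \sqrt{181}}{-17058} + \frac{896}{100 - 143} = 213 \sqrt{181} \left(- \frac{1}{17058}\right) + \frac{896}{-43} = - \frac{71 \sqrt{181}}{5686} + 896 \left(- \frac{1}{43}\right) = - \frac{71 \sqrt{181}}{5686} - \frac{896}{43} = - \frac{896}{43} - \frac{71 \sqrt{181}}{5686}$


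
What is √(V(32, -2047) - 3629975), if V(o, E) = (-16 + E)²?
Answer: √625994 ≈ 791.20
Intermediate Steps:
√(V(32, -2047) - 3629975) = √((-16 - 2047)² - 3629975) = √((-2063)² - 3629975) = √(4255969 - 3629975) = √625994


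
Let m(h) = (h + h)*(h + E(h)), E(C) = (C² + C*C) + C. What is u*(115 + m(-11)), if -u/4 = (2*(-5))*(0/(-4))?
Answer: 0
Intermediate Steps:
E(C) = C + 2*C² (E(C) = (C² + C²) + C = 2*C² + C = C + 2*C²)
m(h) = 2*h*(h + h*(1 + 2*h)) (m(h) = (h + h)*(h + h*(1 + 2*h)) = (2*h)*(h + h*(1 + 2*h)) = 2*h*(h + h*(1 + 2*h)))
u = 0 (u = -4*2*(-5)*0/(-4) = -(-40)*0*(-¼) = -(-40)*0 = -4*0 = 0)
u*(115 + m(-11)) = 0*(115 + 4*(-11)²*(1 - 11)) = 0*(115 + 4*121*(-10)) = 0*(115 - 4840) = 0*(-4725) = 0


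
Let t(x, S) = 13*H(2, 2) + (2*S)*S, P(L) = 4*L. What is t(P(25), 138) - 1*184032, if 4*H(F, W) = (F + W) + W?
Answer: -291849/2 ≈ -1.4592e+5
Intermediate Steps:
H(F, W) = W/2 + F/4 (H(F, W) = ((F + W) + W)/4 = (F + 2*W)/4 = W/2 + F/4)
t(x, S) = 39/2 + 2*S**2 (t(x, S) = 13*((1/2)*2 + (1/4)*2) + (2*S)*S = 13*(1 + 1/2) + 2*S**2 = 13*(3/2) + 2*S**2 = 39/2 + 2*S**2)
t(P(25), 138) - 1*184032 = (39/2 + 2*138**2) - 1*184032 = (39/2 + 2*19044) - 184032 = (39/2 + 38088) - 184032 = 76215/2 - 184032 = -291849/2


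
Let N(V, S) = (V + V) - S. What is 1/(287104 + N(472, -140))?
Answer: 1/288188 ≈ 3.4700e-6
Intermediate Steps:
N(V, S) = -S + 2*V (N(V, S) = 2*V - S = -S + 2*V)
1/(287104 + N(472, -140)) = 1/(287104 + (-1*(-140) + 2*472)) = 1/(287104 + (140 + 944)) = 1/(287104 + 1084) = 1/288188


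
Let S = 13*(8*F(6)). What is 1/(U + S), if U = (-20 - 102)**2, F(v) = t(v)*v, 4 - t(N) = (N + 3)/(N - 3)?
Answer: 1/15508 ≈ 6.4483e-5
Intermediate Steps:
t(N) = 4 - (3 + N)/(-3 + N) (t(N) = 4 - (N + 3)/(N - 3) = 4 - (3 + N)/(-3 + N))
F(v) = 3*v*(-5 + v)/(-3 + v) (F(v) = (3*(-5 + v)/(-3 + v))*v = 3*v*(-5 + v)/(-3 + v))
U = 14884 (U = (-122)**2 = 14884)
S = 624 (S = 13*(8*(3*6*(-5 + 6)/(-3 + 6))) = 13*(8*(3*6*1/3)) = 13*(8*(3*6*(1/3)*1)) = 13*(8*6) = 13*48 = 624)
1/(U + S) = 1/(14884 + 624) = 1/15508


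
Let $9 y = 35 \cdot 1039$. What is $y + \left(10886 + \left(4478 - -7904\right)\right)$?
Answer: $\frac{245777}{9} \approx 27309.0$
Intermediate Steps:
$y = \frac{36365}{9}$ ($y = \frac{35 \cdot 1039}{9} = \frac{1}{9} \cdot 36365 = \frac{36365}{9} \approx 4040.6$)
$y + \left(10886 + \left(4478 - -7904\right)\right) = \frac{36365}{9} + \left(10886 + \left(4478 - -7904\right)\right) = \frac{36365}{9} + \left(10886 + \left(4478 + 7904\right)\right) = \frac{36365}{9} + \left(10886 + 12382\right) = \frac{36365}{9} + 23268 = \frac{245777}{9}$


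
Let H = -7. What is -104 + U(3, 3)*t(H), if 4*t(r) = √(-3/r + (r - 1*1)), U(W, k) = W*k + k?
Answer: -104 + 3*I*√371/7 ≈ -104.0 + 8.2549*I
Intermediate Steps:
U(W, k) = k + W*k
t(r) = √(-1 + r - 3/r)/4 (t(r) = √(-3/r + (r - 1*1))/4 = √(-3/r + (r - 1))/4 = √(-3/r + (-1 + r))/4 = √(-1 + r - 3/r)/4)
-104 + U(3, 3)*t(H) = -104 + (3*(1 + 3))*(√(-1 - 7 - 3/(-7))/4) = -104 + (3*4)*(√(-1 - 7 - 3*(-⅐))/4) = -104 + 12*(√(-1 - 7 + 3/7)/4) = -104 + 12*(√(-53/7)/4) = -104 + 12*((I*√371/7)/4) = -104 + 12*(I*√371/28) = -104 + 3*I*√371/7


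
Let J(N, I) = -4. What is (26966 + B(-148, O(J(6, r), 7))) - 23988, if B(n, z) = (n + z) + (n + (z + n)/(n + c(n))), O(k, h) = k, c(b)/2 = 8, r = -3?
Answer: 88412/33 ≈ 2679.2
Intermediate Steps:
c(b) = 16 (c(b) = 2*8 = 16)
B(n, z) = z + 2*n + (n + z)/(16 + n) (B(n, z) = (n + z) + (n + (z + n)/(n + 16)) = (n + z) + (n + (n + z)/(16 + n)) = z + 2*n + (n + z)/(16 + n))
(26966 + B(-148, O(J(6, r), 7))) - 23988 = (26966 + (2*(-148)**2 + 17*(-4) + 33*(-148) - 148*(-4))/(16 - 148)) - 23988 = (26966 + (2*21904 - 68 - 4884 + 592)/(-132)) - 23988 = (26966 - (43808 - 68 - 4884 + 592)/132) - 23988 = (26966 - 1/132*39448) - 23988 = (26966 - 9862/33) - 23988 = 880016/33 - 23988 = 88412/33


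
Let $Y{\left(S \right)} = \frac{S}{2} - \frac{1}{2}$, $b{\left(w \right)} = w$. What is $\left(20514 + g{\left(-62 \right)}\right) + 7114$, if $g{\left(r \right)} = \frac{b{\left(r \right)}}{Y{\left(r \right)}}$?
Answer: $\frac{1740688}{63} \approx 27630.0$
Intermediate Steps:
$Y{\left(S \right)} = - \frac{1}{2} + \frac{S}{2}$ ($Y{\left(S \right)} = S \frac{1}{2} - \frac{1}{2} = \frac{S}{2} - \frac{1}{2} = - \frac{1}{2} + \frac{S}{2}$)
$g{\left(r \right)} = \frac{r}{- \frac{1}{2} + \frac{r}{2}}$
$\left(20514 + g{\left(-62 \right)}\right) + 7114 = \left(20514 + 2 \left(-62\right) \frac{1}{-1 - 62}\right) + 7114 = \left(20514 + 2 \left(-62\right) \frac{1}{-63}\right) + 7114 = \left(20514 + 2 \left(-62\right) \left(- \frac{1}{63}\right)\right) + 7114 = \left(20514 + \frac{124}{63}\right) + 7114 = \frac{1292506}{63} + 7114 = \frac{1740688}{63}$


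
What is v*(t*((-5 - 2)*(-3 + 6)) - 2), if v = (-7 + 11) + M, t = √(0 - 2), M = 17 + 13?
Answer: -68 - 714*I*√2 ≈ -68.0 - 1009.7*I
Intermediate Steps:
M = 30
t = I*√2 (t = √(-2) = I*√2 ≈ 1.4142*I)
v = 34 (v = (-7 + 11) + 30 = 4 + 30 = 34)
v*(t*((-5 - 2)*(-3 + 6)) - 2) = 34*((I*√2)*((-5 - 2)*(-3 + 6)) - 2) = 34*((I*√2)*(-7*3) - 2) = 34*((I*√2)*(-21) - 2) = 34*(-21*I*√2 - 2) = 34*(-2 - 21*I*√2) = -68 - 714*I*√2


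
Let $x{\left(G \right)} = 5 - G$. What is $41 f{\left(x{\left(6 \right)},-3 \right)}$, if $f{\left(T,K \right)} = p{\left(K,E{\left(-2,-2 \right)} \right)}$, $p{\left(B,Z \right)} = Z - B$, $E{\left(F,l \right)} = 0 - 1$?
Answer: $82$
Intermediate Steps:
$E{\left(F,l \right)} = -1$ ($E{\left(F,l \right)} = 0 - 1 = -1$)
$f{\left(T,K \right)} = -1 - K$
$41 f{\left(x{\left(6 \right)},-3 \right)} = 41 \left(-1 - -3\right) = 41 \left(-1 + 3\right) = 41 \cdot 2 = 82$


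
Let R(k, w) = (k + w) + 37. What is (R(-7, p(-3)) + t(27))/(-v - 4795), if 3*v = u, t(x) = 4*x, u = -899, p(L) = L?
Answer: -405/13486 ≈ -0.030031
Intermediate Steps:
R(k, w) = 37 + k + w
v = -899/3 (v = (⅓)*(-899) = -899/3 ≈ -299.67)
(R(-7, p(-3)) + t(27))/(-v - 4795) = ((37 - 7 - 3) + 4*27)/(-1*(-899/3) - 4795) = (27 + 108)/(899/3 - 4795) = 135/(-13486/3) = 135*(-3/13486) = -405/13486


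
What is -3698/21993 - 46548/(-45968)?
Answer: 213435125/252743556 ≈ 0.84447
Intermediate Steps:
-3698/21993 - 46548/(-45968) = -3698*1/21993 - 46548*(-1/45968) = -3698/21993 + 11637/11492 = 213435125/252743556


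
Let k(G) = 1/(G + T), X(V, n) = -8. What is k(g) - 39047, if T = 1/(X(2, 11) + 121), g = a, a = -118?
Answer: -520613764/13333 ≈ -39047.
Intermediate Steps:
g = -118
T = 1/113 (T = 1/(-8 + 121) = 1/113 ≈ 0.0088496)
k(G) = 1/(1/113 + G) (k(G) = 1/(G + 1/113) = 1/(1/113 + G))
k(g) - 39047 = 113/(1 + 113*(-118)) - 39047 = 113/(1 - 13334) - 39047 = 113/(-13333) - 39047 = 113*(-1/13333) - 39047 = -113/13333 - 39047 = -520613764/13333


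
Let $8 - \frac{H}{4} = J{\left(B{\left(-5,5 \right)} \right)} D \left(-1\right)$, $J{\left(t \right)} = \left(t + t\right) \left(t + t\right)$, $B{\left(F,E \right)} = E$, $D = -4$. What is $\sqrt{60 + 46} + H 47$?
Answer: $-73696 + \sqrt{106} \approx -73686.0$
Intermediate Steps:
$J{\left(t \right)} = 4 t^{2}$ ($J{\left(t \right)} = 2 t 2 t = 4 t^{2}$)
$H = -1568$ ($H = 32 - 4 \cdot 4 \cdot 5^{2} \left(-4\right) \left(-1\right) = 32 - 4 \cdot 4 \cdot 25 \left(-4\right) \left(-1\right) = 32 - 4 \cdot 100 \left(-4\right) \left(-1\right) = 32 - 4 \left(\left(-400\right) \left(-1\right)\right) = 32 - 1600 = -1568$)
$\sqrt{60 + 46} + H 47 = \sqrt{60 + 46} - 73696 = \sqrt{106} - 73696 = -73696 + \sqrt{106}$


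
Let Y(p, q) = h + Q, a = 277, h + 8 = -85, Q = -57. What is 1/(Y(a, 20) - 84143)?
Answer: -1/84293 ≈ -1.1863e-5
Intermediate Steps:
h = -93 (h = -8 - 85 = -93)
Y(p, q) = -150 (Y(p, q) = -93 - 57 = -150)
1/(Y(a, 20) - 84143) = 1/(-150 - 84143) = 1/(-84293) = -1/84293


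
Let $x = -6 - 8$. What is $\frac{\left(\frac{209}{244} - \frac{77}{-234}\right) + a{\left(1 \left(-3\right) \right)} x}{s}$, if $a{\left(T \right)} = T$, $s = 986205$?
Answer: $\frac{1232863}{28154180340} \approx 4.379 \cdot 10^{-5}$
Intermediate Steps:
$x = -14$ ($x = -6 - 8 = -14$)
$\frac{\left(\frac{209}{244} - \frac{77}{-234}\right) + a{\left(1 \left(-3\right) \right)} x}{s} = \frac{\left(\frac{209}{244} - \frac{77}{-234}\right) + 1 \left(-3\right) \left(-14\right)}{986205} = \left(\left(209 \cdot \frac{1}{244} - - \frac{77}{234}\right) - -42\right) \frac{1}{986205} = \left(\left(\frac{209}{244} + \frac{77}{234}\right) + 42\right) \frac{1}{986205} = \left(\frac{33847}{28548} + 42\right) \frac{1}{986205} = \frac{1232863}{28548} \cdot \frac{1}{986205} = \frac{1232863}{28154180340}$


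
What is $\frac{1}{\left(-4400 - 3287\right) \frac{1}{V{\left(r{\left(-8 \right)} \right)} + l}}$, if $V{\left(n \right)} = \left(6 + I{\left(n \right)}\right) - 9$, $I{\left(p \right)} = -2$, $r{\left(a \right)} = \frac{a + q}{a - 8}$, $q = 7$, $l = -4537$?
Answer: $\frac{4542}{7687} \approx 0.59087$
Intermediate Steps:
$r{\left(a \right)} = \frac{7 + a}{-8 + a}$ ($r{\left(a \right)} = \frac{a + 7}{a - 8} = \frac{7 + a}{-8 + a}$)
$V{\left(n \right)} = -5$ ($V{\left(n \right)} = \left(6 - 2\right) - 9 = 4 - 9 = -5$)
$\frac{1}{\left(-4400 - 3287\right) \frac{1}{V{\left(r{\left(-8 \right)} \right)} + l}} = \frac{1}{\left(-4400 - 3287\right) \frac{1}{-5 - 4537}} = \frac{1}{\left(-7687\right) \frac{1}{-4542}} = \frac{1}{\left(-7687\right) \left(- \frac{1}{4542}\right)} = \frac{1}{\frac{7687}{4542}} = \frac{4542}{7687}$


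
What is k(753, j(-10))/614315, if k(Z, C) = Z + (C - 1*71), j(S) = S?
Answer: 672/614315 ≈ 0.0010939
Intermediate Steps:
k(Z, C) = -71 + C + Z (k(Z, C) = Z + (C - 71) = Z + (-71 + C) = -71 + C + Z)
k(753, j(-10))/614315 = (-71 - 10 + 753)/614315 = 672*(1/614315) = 672/614315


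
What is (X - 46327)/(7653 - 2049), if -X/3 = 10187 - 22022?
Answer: -5411/2802 ≈ -1.9311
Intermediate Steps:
X = 35505 (X = -3*(10187 - 22022) = -3*(-11835) = 35505)
(X - 46327)/(7653 - 2049) = (35505 - 46327)/(7653 - 2049) = -10822/5604 = -10822*1/5604 = -5411/2802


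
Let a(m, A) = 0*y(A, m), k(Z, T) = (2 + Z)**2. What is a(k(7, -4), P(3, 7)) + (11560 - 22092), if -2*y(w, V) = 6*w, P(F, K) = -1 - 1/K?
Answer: -10532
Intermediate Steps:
y(w, V) = -3*w
a(m, A) = 0 (a(m, A) = 0*(-3*A) = 0)
a(k(7, -4), P(3, 7)) + (11560 - 22092) = 0 + (11560 - 22092) = 0 - 10532 = -10532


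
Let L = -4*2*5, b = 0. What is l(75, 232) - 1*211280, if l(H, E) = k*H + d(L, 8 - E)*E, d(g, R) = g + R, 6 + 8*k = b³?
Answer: -1090337/4 ≈ -2.7258e+5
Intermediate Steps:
k = -¾ (k = -¾ + (⅛)*0³ = -¾ + (⅛)*0 = -¾ + 0 = -¾ ≈ -0.75000)
L = -40 (L = -8*5 = -40)
d(g, R) = R + g
l(H, E) = -3*H/4 + E*(-32 - E) (l(H, E) = -3*H/4 + ((8 - E) - 40)*E = -3*H/4 + (-32 - E)*E = -3*H/4 + E*(-32 - E))
l(75, 232) - 1*211280 = (-¾*75 - 1*232*(32 + 232)) - 1*211280 = (-225/4 - 1*232*264) - 211280 = (-225/4 - 61248) - 211280 = -245217/4 - 211280 = -1090337/4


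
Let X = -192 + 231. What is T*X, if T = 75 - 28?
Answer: 1833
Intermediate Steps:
T = 47
X = 39
T*X = 47*39 = 1833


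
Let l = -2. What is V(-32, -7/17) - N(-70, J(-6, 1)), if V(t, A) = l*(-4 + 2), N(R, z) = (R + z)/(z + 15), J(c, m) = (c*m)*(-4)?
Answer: 202/39 ≈ 5.1795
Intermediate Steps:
J(c, m) = -4*c*m
N(R, z) = (R + z)/(15 + z)
V(t, A) = 4 (V(t, A) = -2*(-4 + 2) = -2*(-2) = 4)
V(-32, -7/17) - N(-70, J(-6, 1)) = 4 - (-70 - 4*(-6)*1)/(15 - 4*(-6)*1) = 4 - (-70 + 24)/(15 + 24) = 4 - (-46)/39 = 4 - 1*(-46/39) = 4 + 46/39 = 202/39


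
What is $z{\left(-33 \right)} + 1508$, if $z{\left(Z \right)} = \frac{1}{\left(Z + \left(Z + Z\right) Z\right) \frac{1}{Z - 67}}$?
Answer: $\frac{646912}{429} \approx 1508.0$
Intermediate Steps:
$z{\left(Z \right)} = \frac{-67 + Z}{Z + 2 Z^{2}}$ ($z{\left(Z \right)} = \frac{1}{\left(Z + 2 Z Z\right) \frac{1}{-67 + Z}} = \frac{1}{\left(Z + 2 Z^{2}\right) \frac{1}{-67 + Z}} = \frac{1}{\frac{1}{-67 + Z} \left(Z + 2 Z^{2}\right)} = \frac{-67 + Z}{Z + 2 Z^{2}}$)
$z{\left(-33 \right)} + 1508 = \frac{-67 - 33}{\left(-33\right) \left(1 + 2 \left(-33\right)\right)} + 1508 = \left(- \frac{1}{33}\right) \frac{1}{1 - 66} \left(-100\right) + 1508 = \left(- \frac{1}{33}\right) \frac{1}{-65} \left(-100\right) + 1508 = \left(- \frac{1}{33}\right) \left(- \frac{1}{65}\right) \left(-100\right) + 1508 = - \frac{20}{429} + 1508 = \frac{646912}{429}$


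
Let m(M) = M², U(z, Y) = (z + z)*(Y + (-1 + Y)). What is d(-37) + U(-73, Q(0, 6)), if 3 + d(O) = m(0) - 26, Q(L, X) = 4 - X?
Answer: 701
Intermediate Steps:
U(z, Y) = 2*z*(-1 + 2*Y) (U(z, Y) = (2*z)*(-1 + 2*Y) = 2*z*(-1 + 2*Y))
d(O) = -29 (d(O) = -3 + (0² - 26) = -3 + (0 - 26) = -3 - 26 = -29)
d(-37) + U(-73, Q(0, 6)) = -29 + 2*(-73)*(-1 + 2*(4 - 1*6)) = -29 + 2*(-73)*(-1 + 2*(4 - 6)) = -29 + 2*(-73)*(-1 + 2*(-2)) = -29 + 2*(-73)*(-1 - 4) = -29 + 2*(-73)*(-5) = -29 + 730 = 701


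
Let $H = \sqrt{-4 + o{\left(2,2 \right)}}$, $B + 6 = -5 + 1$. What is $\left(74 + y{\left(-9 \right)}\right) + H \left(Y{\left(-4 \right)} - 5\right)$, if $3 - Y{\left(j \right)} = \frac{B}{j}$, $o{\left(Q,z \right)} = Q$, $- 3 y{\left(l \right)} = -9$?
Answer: $77 - \frac{9 i \sqrt{2}}{2} \approx 77.0 - 6.364 i$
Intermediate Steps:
$B = -10$ ($B = -6 + \left(-5 + 1\right) = -6 - 4 = -10$)
$y{\left(l \right)} = 3$ ($y{\left(l \right)} = \left(- \frac{1}{3}\right) \left(-9\right) = 3$)
$Y{\left(j \right)} = 3 + \frac{10}{j}$ ($Y{\left(j \right)} = 3 - - \frac{10}{j} = 3 + \frac{10}{j}$)
$H = i \sqrt{2}$ ($H = \sqrt{-4 + 2} = \sqrt{-2} = i \sqrt{2} \approx 1.4142 i$)
$\left(74 + y{\left(-9 \right)}\right) + H \left(Y{\left(-4 \right)} - 5\right) = \left(74 + 3\right) + i \sqrt{2} \left(\left(3 + \frac{10}{-4}\right) - 5\right) = 77 + i \sqrt{2} \left(\left(3 + 10 \left(- \frac{1}{4}\right)\right) - 5\right) = 77 + i \sqrt{2} \left(\left(3 - \frac{5}{2}\right) - 5\right) = 77 + i \sqrt{2} \left(\frac{1}{2} - 5\right) = 77 + i \sqrt{2} \left(- \frac{9}{2}\right) = 77 - \frac{9 i \sqrt{2}}{2}$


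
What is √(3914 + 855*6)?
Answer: 2*√2261 ≈ 95.100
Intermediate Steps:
√(3914 + 855*6) = √(3914 + 5130) = √9044 = 2*√2261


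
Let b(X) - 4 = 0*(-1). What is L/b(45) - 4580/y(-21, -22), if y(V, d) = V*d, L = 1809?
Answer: 408719/924 ≈ 442.34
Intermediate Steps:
b(X) = 4 (b(X) = 4 + 0*(-1) = 4 + 0 = 4)
L/b(45) - 4580/y(-21, -22) = 1809/4 - 4580/((-21*(-22))) = 1809*(1/4) - 4580/462 = 1809/4 - 4580*1/462 = 1809/4 - 2290/231 = 408719/924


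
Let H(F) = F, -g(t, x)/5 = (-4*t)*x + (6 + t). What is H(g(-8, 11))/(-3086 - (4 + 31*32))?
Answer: 875/2041 ≈ 0.42871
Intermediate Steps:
g(t, x) = -30 - 5*t + 20*t*x (g(t, x) = -5*((-4*t)*x + (6 + t)) = -5*(-4*t*x + (6 + t)) = -5*(6 + t - 4*t*x) = -30 - 5*t + 20*t*x)
H(g(-8, 11))/(-3086 - (4 + 31*32)) = (-30 - 5*(-8) + 20*(-8)*11)/(-3086 - (4 + 31*32)) = (-30 + 40 - 1760)/(-3086 - (4 + 992)) = -1750/(-3086 - 1*996) = -1750/(-3086 - 996) = -1750/(-4082) = -1750*(-1/4082) = 875/2041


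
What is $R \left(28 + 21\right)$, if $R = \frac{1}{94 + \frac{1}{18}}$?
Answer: $\frac{882}{1693} \approx 0.52097$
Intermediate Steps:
$R = \frac{18}{1693}$ ($R = \frac{1}{94 + \frac{1}{18}} = \frac{1}{\frac{1693}{18}} = \frac{18}{1693} \approx 0.010632$)
$R \left(28 + 21\right) = \frac{18 \left(28 + 21\right)}{1693} = \frac{18}{1693} \cdot 49 = \frac{882}{1693}$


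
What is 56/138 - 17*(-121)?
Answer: 141961/69 ≈ 2057.4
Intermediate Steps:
56/138 - 17*(-121) = 56*(1/138) + 2057 = 28/69 + 2057 = 141961/69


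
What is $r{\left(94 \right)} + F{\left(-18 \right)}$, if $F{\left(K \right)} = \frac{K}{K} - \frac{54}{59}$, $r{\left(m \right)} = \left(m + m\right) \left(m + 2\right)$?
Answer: $\frac{1064837}{59} \approx 18048.0$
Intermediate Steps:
$r{\left(m \right)} = 2 m \left(2 + m\right)$
$F{\left(K \right)} = \frac{5}{59}$ ($F{\left(K \right)} = 1 - \frac{54}{59} = \frac{5}{59}$)
$r{\left(94 \right)} + F{\left(-18 \right)} = 2 \cdot 94 \left(2 + 94\right) + \frac{5}{59} = 2 \cdot 94 \cdot 96 + \frac{5}{59} = 18048 + \frac{5}{59} = \frac{1064837}{59}$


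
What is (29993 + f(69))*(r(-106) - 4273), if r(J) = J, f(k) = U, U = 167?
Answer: -132070640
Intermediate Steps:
f(k) = 167
(29993 + f(69))*(r(-106) - 4273) = (29993 + 167)*(-106 - 4273) = 30160*(-4379) = -132070640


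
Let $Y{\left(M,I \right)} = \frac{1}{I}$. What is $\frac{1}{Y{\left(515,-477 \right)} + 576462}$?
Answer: $\frac{477}{274972373} \approx 1.7347 \cdot 10^{-6}$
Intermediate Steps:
$\frac{1}{Y{\left(515,-477 \right)} + 576462} = \frac{1}{\frac{1}{-477} + 576462} = \frac{1}{- \frac{1}{477} + 576462} = \frac{1}{\frac{274972373}{477}} = \frac{477}{274972373}$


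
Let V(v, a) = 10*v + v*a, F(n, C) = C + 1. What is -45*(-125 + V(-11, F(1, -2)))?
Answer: 10080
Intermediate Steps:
F(n, C) = 1 + C
V(v, a) = 10*v + a*v
-45*(-125 + V(-11, F(1, -2))) = -45*(-125 - 11*(10 + (1 - 2))) = -45*(-125 - 11*(10 - 1)) = -45*(-125 - 11*9) = -45*(-125 - 99) = -45*(-224) = 10080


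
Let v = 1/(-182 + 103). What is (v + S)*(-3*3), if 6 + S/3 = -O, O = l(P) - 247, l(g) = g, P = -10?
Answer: -535374/79 ≈ -6776.9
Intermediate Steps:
v = -1/79 (v = 1/(-79) = -1/79 ≈ -0.012658)
O = -257 (O = -10 - 247 = -257)
S = 753 (S = -18 + 3*(-1*(-257)) = -18 + 3*257 = -18 + 771 = 753)
(v + S)*(-3*3) = (-1/79 + 753)*(-3*3) = (59486/79)*(-9) = -535374/79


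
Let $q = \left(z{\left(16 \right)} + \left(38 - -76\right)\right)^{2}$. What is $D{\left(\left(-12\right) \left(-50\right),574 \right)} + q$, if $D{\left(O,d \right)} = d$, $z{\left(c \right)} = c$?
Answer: $17474$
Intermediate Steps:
$q = 16900$ ($q = \left(16 + \left(38 - -76\right)\right)^{2} = \left(16 + \left(38 + 76\right)\right)^{2} = \left(16 + 114\right)^{2} = 130^{2} = 16900$)
$D{\left(\left(-12\right) \left(-50\right),574 \right)} + q = 574 + 16900 = 17474$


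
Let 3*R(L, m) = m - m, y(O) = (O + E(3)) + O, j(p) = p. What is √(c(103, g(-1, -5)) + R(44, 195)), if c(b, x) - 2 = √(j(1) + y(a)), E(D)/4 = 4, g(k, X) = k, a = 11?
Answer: √(2 + √39) ≈ 2.8714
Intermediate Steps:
E(D) = 16 (E(D) = 4*4 = 16)
y(O) = 16 + 2*O (y(O) = (O + 16) + O = (16 + O) + O = 16 + 2*O)
R(L, m) = 0 (R(L, m) = (m - m)/3 = (⅓)*0 = 0)
c(b, x) = 2 + √39 (c(b, x) = 2 + √(1 + (16 + 2*11)) = 2 + √(1 + (16 + 22)) = 2 + √(1 + 38) = 2 + √39)
√(c(103, g(-1, -5)) + R(44, 195)) = √((2 + √39) + 0) = √(2 + √39)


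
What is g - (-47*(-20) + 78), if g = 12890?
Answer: 11872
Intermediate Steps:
g - (-47*(-20) + 78) = 12890 - (-47*(-20) + 78) = 12890 - (940 + 78) = 12890 - 1*1018 = 12890 - 1018 = 11872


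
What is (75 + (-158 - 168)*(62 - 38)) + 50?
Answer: -7699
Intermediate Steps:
(75 + (-158 - 168)*(62 - 38)) + 50 = (75 - 326*24) + 50 = (75 - 7824) + 50 = -7749 + 50 = -7699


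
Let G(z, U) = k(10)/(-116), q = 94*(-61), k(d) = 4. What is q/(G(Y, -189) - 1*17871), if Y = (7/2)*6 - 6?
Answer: 83143/259130 ≈ 0.32085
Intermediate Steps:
q = -5734
Y = 15 (Y = (7*(½))*6 - 6 = (7/2)*6 - 6 = 21 - 6 = 15)
G(z, U) = -1/29 (G(z, U) = 4/(-116) = 4*(-1/116) = -1/29)
q/(G(Y, -189) - 1*17871) = -5734/(-1/29 - 1*17871) = -5734/(-1/29 - 17871) = -5734/(-518260/29) = -5734*(-29/518260) = 83143/259130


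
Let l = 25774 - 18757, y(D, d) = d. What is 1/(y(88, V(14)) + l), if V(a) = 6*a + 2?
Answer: 1/7103 ≈ 0.00014079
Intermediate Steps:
V(a) = 2 + 6*a
l = 7017
1/(y(88, V(14)) + l) = 1/((2 + 6*14) + 7017) = 1/((2 + 84) + 7017) = 1/(86 + 7017) = 1/7103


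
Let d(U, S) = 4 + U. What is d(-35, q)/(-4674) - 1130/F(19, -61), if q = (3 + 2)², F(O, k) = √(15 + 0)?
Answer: 31/4674 - 226*√15/3 ≈ -291.76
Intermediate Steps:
F(O, k) = √15
q = 25 (q = 5² = 25)
d(-35, q)/(-4674) - 1130/F(19, -61) = (4 - 35)/(-4674) - 1130*√15/15 = -31*(-1/4674) - 226*√15/3 = 31/4674 - 226*√15/3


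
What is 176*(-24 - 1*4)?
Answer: -4928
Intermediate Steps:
176*(-24 - 1*4) = 176*(-24 - 4) = 176*(-28) = -4928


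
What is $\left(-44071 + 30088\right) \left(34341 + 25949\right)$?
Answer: $-843035070$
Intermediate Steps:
$\left(-44071 + 30088\right) \left(34341 + 25949\right) = \left(-13983\right) 60290 = -843035070$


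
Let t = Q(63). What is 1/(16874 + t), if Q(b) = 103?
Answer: 1/16977 ≈ 5.8903e-5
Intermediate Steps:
t = 103
1/(16874 + t) = 1/(16874 + 103) = 1/16977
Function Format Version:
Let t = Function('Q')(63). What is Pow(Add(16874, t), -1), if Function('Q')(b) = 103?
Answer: Rational(1, 16977) ≈ 5.8903e-5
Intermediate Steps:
t = 103
Pow(Add(16874, t), -1) = Pow(Add(16874, 103), -1) = Pow(16977, -1) = Rational(1, 16977)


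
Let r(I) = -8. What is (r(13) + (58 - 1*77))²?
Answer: 729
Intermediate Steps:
(r(13) + (58 - 1*77))² = (-8 + (58 - 1*77))² = (-8 + (58 - 77))² = (-8 - 19)² = (-27)² = 729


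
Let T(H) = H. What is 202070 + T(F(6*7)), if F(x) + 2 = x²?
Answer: 203832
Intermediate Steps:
F(x) = -2 + x²
202070 + T(F(6*7)) = 202070 + (-2 + (6*7)²) = 202070 + (-2 + 42²) = 202070 + (-2 + 1764) = 202070 + 1762 = 203832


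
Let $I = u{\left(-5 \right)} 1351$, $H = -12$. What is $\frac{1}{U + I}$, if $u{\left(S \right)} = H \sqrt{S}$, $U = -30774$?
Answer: $\frac{i}{6 \left(- 5129 i + 2702 \sqrt{5}\right)} \approx -1.361 \cdot 10^{-5} + 1.6032 \cdot 10^{-5} i$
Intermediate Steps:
$u{\left(S \right)} = - 12 \sqrt{S}$
$I = - 16212 i \sqrt{5}$ ($I = - 12 \sqrt{-5} \cdot 1351 = - 12 i \sqrt{5} \cdot 1351 = - 16212 i \sqrt{5} \approx - 36251.0 i$)
$\frac{1}{U + I} = \frac{1}{-30774 - 16212 i \sqrt{5}}$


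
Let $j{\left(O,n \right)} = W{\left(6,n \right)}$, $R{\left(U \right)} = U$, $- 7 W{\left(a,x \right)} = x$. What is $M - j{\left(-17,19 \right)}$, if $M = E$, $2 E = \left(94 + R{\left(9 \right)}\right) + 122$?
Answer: $\frac{1613}{14} \approx 115.21$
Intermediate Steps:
$W{\left(a,x \right)} = - \frac{x}{7}$
$j{\left(O,n \right)} = - \frac{n}{7}$
$E = \frac{225}{2}$ ($E = \frac{\left(94 + 9\right) + 122}{2} = \frac{103 + 122}{2} = \frac{1}{2} \cdot 225 = \frac{225}{2} \approx 112.5$)
$M = \frac{225}{2} \approx 112.5$
$M - j{\left(-17,19 \right)} = \frac{225}{2} - \left(- \frac{1}{7}\right) 19 = \frac{225}{2} - - \frac{19}{7} = \frac{225}{2} + \frac{19}{7} = \frac{1613}{14}$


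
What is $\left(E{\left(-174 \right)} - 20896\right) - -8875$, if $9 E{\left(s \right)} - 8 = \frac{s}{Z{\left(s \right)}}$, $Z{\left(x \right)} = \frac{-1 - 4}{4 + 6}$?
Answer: $- \frac{107833}{9} \approx -11981.0$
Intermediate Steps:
$Z{\left(x \right)} = - \frac{1}{2}$ ($Z{\left(x \right)} = - \frac{5}{10} = \left(-5\right) \frac{1}{10} = - \frac{1}{2}$)
$E{\left(s \right)} = \frac{8}{9} - \frac{2 s}{9}$ ($E{\left(s \right)} = \frac{8}{9} + \frac{s \frac{1}{- \frac{1}{2}}}{9} = \frac{8}{9} + \frac{s \left(-2\right)}{9} = \frac{8}{9} + \frac{\left(-2\right) s}{9} = \frac{8}{9} - \frac{2 s}{9}$)
$\left(E{\left(-174 \right)} - 20896\right) - -8875 = \left(\left(\frac{8}{9} - - \frac{116}{3}\right) - 20896\right) - -8875 = \left(\left(\frac{8}{9} + \frac{116}{3}\right) - 20896\right) + 8875 = \left(\frac{356}{9} - 20896\right) + 8875 = - \frac{187708}{9} + 8875 = - \frac{107833}{9}$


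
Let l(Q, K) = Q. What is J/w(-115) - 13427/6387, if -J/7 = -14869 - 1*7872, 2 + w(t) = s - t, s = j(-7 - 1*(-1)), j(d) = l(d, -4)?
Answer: 1015290680/683409 ≈ 1485.6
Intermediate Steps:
j(d) = d
s = -6 (s = -7 - 1*(-1) = -7 + 1 = -6)
w(t) = -8 - t (w(t) = -2 + (-6 - t) = -8 - t)
J = 159187 (J = -7*(-14869 - 1*7872) = -7*(-14869 - 7872) = -7*(-22741) = 159187)
J/w(-115) - 13427/6387 = 159187/(-8 - 1*(-115)) - 13427/6387 = 159187/(-8 + 115) - 13427*1/6387 = 159187/107 - 13427/6387 = 1015290680/683409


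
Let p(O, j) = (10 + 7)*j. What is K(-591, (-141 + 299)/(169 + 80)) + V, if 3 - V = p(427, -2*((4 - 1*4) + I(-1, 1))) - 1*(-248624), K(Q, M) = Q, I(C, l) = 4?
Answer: -249076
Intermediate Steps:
p(O, j) = 17*j
V = -248485 (V = 3 - (17*(-2*((4 - 1*4) + 4)) - 1*(-248624)) = 3 - (17*(-2*((4 - 4) + 4)) + 248624) = 3 - (17*(-2*(0 + 4)) + 248624) = 3 - (17*(-2*4) + 248624) = 3 - (17*(-8) + 248624) = 3 - (-136 + 248624) = 3 - 1*248488 = 3 - 248488 = -248485)
K(-591, (-141 + 299)/(169 + 80)) + V = -591 - 248485 = -249076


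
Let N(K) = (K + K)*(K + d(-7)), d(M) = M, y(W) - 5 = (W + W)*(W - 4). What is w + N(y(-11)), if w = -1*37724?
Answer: 182036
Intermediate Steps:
y(W) = 5 + 2*W*(-4 + W) (y(W) = 5 + (W + W)*(W - 4) = 5 + (2*W)*(-4 + W) = 5 + 2*W*(-4 + W))
w = -37724
N(K) = 2*K*(-7 + K) (N(K) = (K + K)*(K - 7) = (2*K)*(-7 + K) = 2*K*(-7 + K))
w + N(y(-11)) = -37724 + 2*(5 - 8*(-11) + 2*(-11)²)*(-7 + (5 - 8*(-11) + 2*(-11)²)) = -37724 + 2*(5 + 88 + 2*121)*(-7 + (5 + 88 + 2*121)) = -37724 + 2*(5 + 88 + 242)*(-7 + (5 + 88 + 242)) = -37724 + 2*335*(-7 + 335) = -37724 + 2*335*328 = -37724 + 219760 = 182036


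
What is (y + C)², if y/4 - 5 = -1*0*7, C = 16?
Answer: 1296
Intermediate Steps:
y = 20 (y = 20 + 4*(-1*0*7) = 20 + 4*(0*7) = 20 + 4*0 = 20 + 0 = 20)
(y + C)² = (20 + 16)² = 36² = 1296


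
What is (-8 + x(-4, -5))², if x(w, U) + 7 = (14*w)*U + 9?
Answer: 75076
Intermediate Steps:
x(w, U) = 2 + 14*U*w (x(w, U) = -7 + ((14*w)*U + 9) = -7 + (14*U*w + 9) = -7 + (9 + 14*U*w) = 2 + 14*U*w)
(-8 + x(-4, -5))² = (-8 + (2 + 14*(-5)*(-4)))² = (-8 + (2 + 280))² = (-8 + 282)² = 274² = 75076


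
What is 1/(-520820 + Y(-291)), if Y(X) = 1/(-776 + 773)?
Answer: -3/1562461 ≈ -1.9200e-6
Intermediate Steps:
Y(X) = -⅓ (Y(X) = 1/(-3) = -⅓)
1/(-520820 + Y(-291)) = 1/(-520820 - ⅓) = 1/(-1562461/3) = -3/1562461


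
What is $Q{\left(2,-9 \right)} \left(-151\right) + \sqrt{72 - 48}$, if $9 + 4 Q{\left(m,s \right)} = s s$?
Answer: $-2718 + 2 \sqrt{6} \approx -2713.1$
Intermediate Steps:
$Q{\left(m,s \right)} = - \frac{9}{4} + \frac{s^{2}}{4}$ ($Q{\left(m,s \right)} = - \frac{9}{4} + \frac{s s}{4} = - \frac{9}{4} + \frac{s^{2}}{4}$)
$Q{\left(2,-9 \right)} \left(-151\right) + \sqrt{72 - 48} = \left(- \frac{9}{4} + \frac{\left(-9\right)^{2}}{4}\right) \left(-151\right) + \sqrt{72 - 48} = \left(- \frac{9}{4} + \frac{1}{4} \cdot 81\right) \left(-151\right) + \sqrt{24} = \left(- \frac{9}{4} + \frac{81}{4}\right) \left(-151\right) + 2 \sqrt{6} = 18 \left(-151\right) + 2 \sqrt{6} = -2718 + 2 \sqrt{6}$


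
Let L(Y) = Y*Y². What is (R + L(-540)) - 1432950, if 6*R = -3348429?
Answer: -318910043/2 ≈ -1.5945e+8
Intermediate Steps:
R = -1116143/2 (R = (⅙)*(-3348429) = -1116143/2 ≈ -5.5807e+5)
L(Y) = Y³
(R + L(-540)) - 1432950 = (-1116143/2 + (-540)³) - 1432950 = (-1116143/2 - 157464000) - 1432950 = -316044143/2 - 1432950 = -318910043/2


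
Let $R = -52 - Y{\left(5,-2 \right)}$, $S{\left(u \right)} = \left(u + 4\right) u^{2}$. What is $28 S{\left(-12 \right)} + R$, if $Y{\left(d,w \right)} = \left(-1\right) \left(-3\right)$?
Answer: $-32311$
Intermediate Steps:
$Y{\left(d,w \right)} = 3$
$S{\left(u \right)} = u^{2} \left(4 + u\right)$ ($S{\left(u \right)} = \left(4 + u\right) u^{2} = u^{2} \left(4 + u\right)$)
$R = -55$ ($R = -52 - 3 = -55$)
$28 S{\left(-12 \right)} + R = 28 \left(-12\right)^{2} \left(4 - 12\right) - 55 = 28 \cdot 144 \left(-8\right) - 55 = 28 \left(-1152\right) - 55 = -32256 - 55 = -32311$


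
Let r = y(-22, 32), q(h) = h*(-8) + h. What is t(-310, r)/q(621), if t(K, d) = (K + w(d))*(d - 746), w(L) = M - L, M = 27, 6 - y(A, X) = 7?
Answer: -7802/161 ≈ -48.460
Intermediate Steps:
y(A, X) = -1 (y(A, X) = 6 - 1*7 = 6 - 7 = -1)
q(h) = -7*h (q(h) = -8*h + h = -7*h)
w(L) = 27 - L
r = -1
t(K, d) = (-746 + d)*(27 + K - d) (t(K, d) = (K + (27 - d))*(d - 746) = (27 + K - d)*(-746 + d) = (-746 + d)*(27 + K - d))
t(-310, r)/q(621) = (-20142 - 1*(-1)² - 746*(-310) + 773*(-1) - 310*(-1))/((-7*621)) = (-20142 - 1*1 + 231260 - 773 + 310)/(-4347) = (-20142 - 1 + 231260 - 773 + 310)*(-1/4347) = 210654*(-1/4347) = -7802/161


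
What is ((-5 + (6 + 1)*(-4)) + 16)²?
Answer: 289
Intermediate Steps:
((-5 + (6 + 1)*(-4)) + 16)² = ((-5 + 7*(-4)) + 16)² = ((-5 - 28) + 16)² = (-33 + 16)² = (-17)² = 289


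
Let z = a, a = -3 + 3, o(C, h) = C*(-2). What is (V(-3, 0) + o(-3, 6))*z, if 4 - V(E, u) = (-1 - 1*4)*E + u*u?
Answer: 0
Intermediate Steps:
o(C, h) = -2*C
V(E, u) = 4 - u² + 5*E (V(E, u) = 4 - ((-1 - 1*4)*E + u*u) = 4 - ((-1 - 4)*E + u²) = 4 - (-5*E + u²) = 4 - (u² - 5*E) = 4 + (-u² + 5*E) = 4 - u² + 5*E)
a = 0
z = 0
(V(-3, 0) + o(-3, 6))*z = ((4 - 1*0² + 5*(-3)) - 2*(-3))*0 = ((4 - 1*0 - 15) + 6)*0 = ((4 + 0 - 15) + 6)*0 = (-11 + 6)*0 = -5*0 = 0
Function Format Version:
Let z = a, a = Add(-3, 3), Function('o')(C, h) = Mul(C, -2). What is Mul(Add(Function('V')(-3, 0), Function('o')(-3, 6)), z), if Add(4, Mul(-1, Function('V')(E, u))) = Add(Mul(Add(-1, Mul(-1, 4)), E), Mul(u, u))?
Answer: 0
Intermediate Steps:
Function('o')(C, h) = Mul(-2, C)
Function('V')(E, u) = Add(4, Mul(-1, Pow(u, 2)), Mul(5, E)) (Function('V')(E, u) = Add(4, Mul(-1, Add(Mul(Add(-1, Mul(-1, 4)), E), Mul(u, u)))) = Add(4, Mul(-1, Add(Mul(Add(-1, -4), E), Pow(u, 2)))) = Add(4, Mul(-1, Add(Mul(-5, E), Pow(u, 2)))) = Add(4, Mul(-1, Add(Pow(u, 2), Mul(-5, E)))) = Add(4, Add(Mul(-1, Pow(u, 2)), Mul(5, E))) = Add(4, Mul(-1, Pow(u, 2)), Mul(5, E)))
a = 0
z = 0
Mul(Add(Function('V')(-3, 0), Function('o')(-3, 6)), z) = Mul(Add(Add(4, Mul(-1, Pow(0, 2)), Mul(5, -3)), Mul(-2, -3)), 0) = Mul(Add(Add(4, Mul(-1, 0), -15), 6), 0) = Mul(Add(Add(4, 0, -15), 6), 0) = Mul(Add(-11, 6), 0) = Mul(-5, 0) = 0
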